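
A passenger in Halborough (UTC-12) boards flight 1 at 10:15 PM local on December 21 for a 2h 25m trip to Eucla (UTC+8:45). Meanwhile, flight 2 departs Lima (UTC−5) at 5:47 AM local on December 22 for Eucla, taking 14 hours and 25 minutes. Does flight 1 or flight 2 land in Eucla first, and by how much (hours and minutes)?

Flight 1 in UTC: 10:15 PM + 12:00 = 10:15 AM on Dec 22.
+2 hours and 25 minutes → arrive 12:40 PM UTC on Dec 22.
Flight 2 in UTC: 5:47 AM + 5:00 = 10:47 AM on Dec 22.
+14 hours 25 minutes → arrive 1:12 AM UTC on Dec 23.
Flight 1 lands earlier by 12 hours 32 minutes.

the first, by 12 hours 32 minutes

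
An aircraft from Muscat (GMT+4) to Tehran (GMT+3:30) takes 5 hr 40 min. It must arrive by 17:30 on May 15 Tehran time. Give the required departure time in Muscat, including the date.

Target arrival in UTC: 17:30 − 3:30 = 14:00 on May 15.
Subtract 5 hours 40 minutes → departure 08:20 UTC on May 15.
Muscat is UTC+4:00: 08:20 + 4:00 = 12:20 on May 15.

12:20 on May 15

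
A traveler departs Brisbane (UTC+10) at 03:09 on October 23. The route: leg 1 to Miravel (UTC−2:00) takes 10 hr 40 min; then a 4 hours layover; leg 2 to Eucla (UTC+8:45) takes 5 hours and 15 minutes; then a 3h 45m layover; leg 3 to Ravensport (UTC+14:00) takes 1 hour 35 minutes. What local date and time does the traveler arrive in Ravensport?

Convert departure to UTC: 03:09 − 10:00 = 17:09 UTC on Oct 22.
Add 10 hours 40 minutes leg 1 → 03:49 UTC (Oct 23).
Add 4 hours layover in Miravel → 07:49 UTC.
Add 5 hours 15 minutes leg 2 → 13:04 UTC.
Add 3 hours 45 minutes layover in Eucla → 16:49 UTC.
Add 1 hour and 35 minutes leg 3 → 18:24 UTC.
Ravensport is UTC+14:00, so local arrival = 18:24 + 14:00 = 08:24 on Oct 24.

08:24 on October 24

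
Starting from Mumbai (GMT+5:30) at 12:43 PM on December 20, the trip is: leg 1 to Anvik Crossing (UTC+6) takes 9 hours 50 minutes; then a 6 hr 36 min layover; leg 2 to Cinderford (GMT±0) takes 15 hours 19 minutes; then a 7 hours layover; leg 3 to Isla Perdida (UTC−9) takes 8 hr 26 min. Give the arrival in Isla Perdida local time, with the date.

9:24 PM on December 21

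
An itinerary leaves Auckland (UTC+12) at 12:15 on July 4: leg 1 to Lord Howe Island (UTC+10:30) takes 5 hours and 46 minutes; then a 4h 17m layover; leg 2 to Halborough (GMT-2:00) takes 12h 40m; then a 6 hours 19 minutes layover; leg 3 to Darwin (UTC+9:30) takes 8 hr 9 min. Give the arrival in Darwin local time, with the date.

Convert departure to UTC: 12:15 − 12:00 = 00:15 UTC on Jul 4.
Add 5 hours 46 minutes leg 1 → 06:01 UTC.
Add 4 hours and 17 minutes layover in Lord Howe Island → 10:18 UTC.
Add 12 hours 40 minutes leg 2 → 22:58 UTC.
Add 6 hours and 19 minutes layover in Halborough → 05:17 UTC (Jul 5).
Add 8 hours 9 minutes leg 3 → 13:26 UTC.
Darwin is UTC+9:30, so local arrival = 13:26 + 9:30 = 22:56 on Jul 5.

22:56 on July 5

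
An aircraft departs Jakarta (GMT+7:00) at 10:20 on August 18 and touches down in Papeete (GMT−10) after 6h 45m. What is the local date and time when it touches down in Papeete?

00:05 on Aug 18

Convert departure to UTC: 10:20 − 7:00 = 03:20 UTC on Aug 18.
Add 6 hours 45 minutes travel time → 10:05 UTC.
Papeete is UTC−10:00, so local arrival = 10:05 − 10:00 = 00:05 on Aug 18.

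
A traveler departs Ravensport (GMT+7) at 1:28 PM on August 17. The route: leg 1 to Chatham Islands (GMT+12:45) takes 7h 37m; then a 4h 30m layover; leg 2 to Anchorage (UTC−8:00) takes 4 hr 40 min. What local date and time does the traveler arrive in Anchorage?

Convert departure to UTC: 1:28 PM − 7:00 = 6:28 AM UTC on Aug 17.
Add 7 hours 37 minutes leg 1 → 2:05 PM UTC.
Add 4 hours and 30 minutes layover in Chatham Islands → 6:35 PM UTC.
Add 4 hours and 40 minutes leg 2 → 11:15 PM UTC.
Anchorage is UTC−8:00, so local arrival = 11:15 PM − 8:00 = 3:15 PM on Aug 17.

3:15 PM on August 17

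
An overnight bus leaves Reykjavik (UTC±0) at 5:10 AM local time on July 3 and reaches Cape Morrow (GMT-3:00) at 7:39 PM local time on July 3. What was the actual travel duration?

17 hours 29 minutes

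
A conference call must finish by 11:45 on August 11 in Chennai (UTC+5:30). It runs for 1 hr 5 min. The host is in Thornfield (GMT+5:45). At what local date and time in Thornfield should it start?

10:55 on Aug 11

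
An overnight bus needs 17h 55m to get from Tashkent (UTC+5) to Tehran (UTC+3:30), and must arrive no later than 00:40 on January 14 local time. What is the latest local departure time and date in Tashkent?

08:15 on Jan 13

Target arrival in UTC: 00:40 − 3:30 = 21:10 on Jan 13.
Subtract 17 hours and 55 minutes → departure 03:15 UTC on Jan 13.
Tashkent is UTC+5:00: 03:15 + 5:00 = 08:15 on Jan 13.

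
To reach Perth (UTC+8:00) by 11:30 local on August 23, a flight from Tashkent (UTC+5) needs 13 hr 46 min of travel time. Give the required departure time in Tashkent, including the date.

18:44 on August 22

Target arrival in UTC: 11:30 − 8:00 = 03:30 on Aug 23.
Subtract 13 hours 46 minutes → departure 13:44 UTC on Aug 22.
Tashkent is UTC+5:00: 13:44 + 5:00 = 18:44 on Aug 22.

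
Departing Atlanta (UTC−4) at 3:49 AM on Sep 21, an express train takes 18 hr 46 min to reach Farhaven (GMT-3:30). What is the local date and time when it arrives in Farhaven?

11:05 PM on September 21

Convert departure to UTC: 3:49 AM + 4:00 = 7:49 AM UTC on Sep 21.
Add 18 hours 46 minutes travel time → 2:35 AM UTC (Sep 22).
Farhaven is UTC−3:30, so local arrival = 2:35 AM − 3:30 = 11:05 PM on Sep 21.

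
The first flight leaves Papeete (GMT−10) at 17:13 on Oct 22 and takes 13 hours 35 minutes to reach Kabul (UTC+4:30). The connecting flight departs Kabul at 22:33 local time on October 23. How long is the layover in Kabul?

1 hour 15 minutes

Convert departure to UTC: 17:13 + 10:00 = 03:13 UTC on Oct 23.
Add 13 hours and 35 minutes flight time → 16:48 UTC.
Kabul is UTC+4:30, so local arrival = 16:48 + 4:30 = 21:18 on Oct 23.
Layover = 22:33 − 21:18 = 1 hour 15 minutes.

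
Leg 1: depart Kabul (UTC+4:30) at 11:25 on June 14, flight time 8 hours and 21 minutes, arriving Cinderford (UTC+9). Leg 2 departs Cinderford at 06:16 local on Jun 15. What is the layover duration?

6 hours

Convert departure to UTC: 11:25 − 4:30 = 06:55 UTC on Jun 14.
Add 8 hours and 21 minutes flight time → 15:16 UTC.
Cinderford is UTC+9:00, so local arrival = 15:16 + 9:00 = 00:16 on Jun 15.
Layover = 06:16 − 00:16 = 6 hours.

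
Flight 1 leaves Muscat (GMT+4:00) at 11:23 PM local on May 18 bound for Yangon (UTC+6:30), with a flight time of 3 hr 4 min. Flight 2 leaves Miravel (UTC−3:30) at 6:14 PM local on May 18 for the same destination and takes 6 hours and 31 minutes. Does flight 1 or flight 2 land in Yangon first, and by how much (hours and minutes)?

Flight 1 in UTC: 11:23 PM − 4:00 = 7:23 PM on May 18.
+3 hours and 4 minutes → arrive 10:27 PM UTC on May 18.
Flight 2 in UTC: 6:14 PM + 3:30 = 9:44 PM on May 18.
+6 hours 31 minutes → arrive 4:15 AM UTC on May 19.
Flight 1 lands earlier by 5 hours 48 minutes.

the first, by 5 hours 48 minutes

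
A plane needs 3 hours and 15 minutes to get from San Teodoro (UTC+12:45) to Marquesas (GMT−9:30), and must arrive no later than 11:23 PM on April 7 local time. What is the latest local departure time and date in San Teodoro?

Target arrival in UTC: 11:23 PM + 9:30 = 8:53 AM on Apr 8.
Subtract 3 hours and 15 minutes → departure 5:38 AM UTC on Apr 8.
San Teodoro is UTC+12:45: 5:38 AM + 12:45 = 6:23 PM on Apr 8.

6:23 PM on April 8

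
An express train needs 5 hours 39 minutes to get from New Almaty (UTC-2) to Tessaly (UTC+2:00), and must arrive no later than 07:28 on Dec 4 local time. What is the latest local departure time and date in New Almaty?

21:49 on December 3

Target arrival in UTC: 07:28 − 2:00 = 05:28 on Dec 4.
Subtract 5 hours 39 minutes → departure 23:49 UTC on Dec 3.
New Almaty is UTC−2:00: 23:49 − 2:00 = 21:49 on Dec 3.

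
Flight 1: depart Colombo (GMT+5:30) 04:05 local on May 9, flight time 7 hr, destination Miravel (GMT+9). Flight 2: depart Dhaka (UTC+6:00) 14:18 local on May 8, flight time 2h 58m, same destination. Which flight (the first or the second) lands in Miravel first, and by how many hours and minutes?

Flight 1 in UTC: 04:05 − 5:30 = 22:35 on May 8.
+7 hours → arrive 05:35 UTC on May 9.
Flight 2 in UTC: 14:18 − 6:00 = 08:18 on May 8.
+2 hours 58 minutes → arrive 11:16 UTC on May 8.
Flight 2 lands earlier by 18 hours 19 minutes.

the second, by 18 hours 19 minutes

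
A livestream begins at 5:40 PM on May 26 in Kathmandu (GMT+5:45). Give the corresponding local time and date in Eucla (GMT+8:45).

Eucla is 3:00 ahead of Kathmandu.
Shift by the zone difference: 5:40 PM + 3:00 = 8:40 PM on May 26 in Eucla.

8:40 PM on May 26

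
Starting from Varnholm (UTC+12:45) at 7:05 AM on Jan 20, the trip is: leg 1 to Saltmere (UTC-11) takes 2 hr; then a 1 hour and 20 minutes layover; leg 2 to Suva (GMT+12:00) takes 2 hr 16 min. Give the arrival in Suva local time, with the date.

11:56 AM on Jan 20

Convert departure to UTC: 7:05 AM − 12:45 = 6:20 PM UTC on Jan 19.
Add 2 hours leg 1 → 8:20 PM UTC.
Add 1 hour 20 minutes layover in Saltmere → 9:40 PM UTC.
Add 2 hours 16 minutes leg 2 → 11:56 PM UTC.
Suva is UTC+12:00, so local arrival = 11:56 PM + 12:00 = 11:56 AM on Jan 20.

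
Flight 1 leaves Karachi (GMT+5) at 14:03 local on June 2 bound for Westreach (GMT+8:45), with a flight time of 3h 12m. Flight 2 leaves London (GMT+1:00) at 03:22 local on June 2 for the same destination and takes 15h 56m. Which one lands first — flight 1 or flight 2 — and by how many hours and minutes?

Flight 1 in UTC: 14:03 − 5:00 = 09:03 on Jun 2.
+3 hours 12 minutes → arrive 12:15 UTC on Jun 2.
Flight 2 in UTC: 03:22 − 1:00 = 02:22 on Jun 2.
+15 hours 56 minutes → arrive 18:18 UTC on Jun 2.
Flight 1 lands earlier by 6 hours 3 minutes.

the first, by 6 hours 3 minutes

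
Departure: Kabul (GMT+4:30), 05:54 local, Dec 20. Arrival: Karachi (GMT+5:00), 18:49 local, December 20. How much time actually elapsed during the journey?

12 hours 25 minutes

Departure in UTC: 05:54 − 4:30 = 01:24 on Dec 20.
Arrival in UTC: 18:49 − 5:00 = 13:49 on Dec 20.
Elapsed = 13:49 − 01:24 = 12 hours 25 minutes.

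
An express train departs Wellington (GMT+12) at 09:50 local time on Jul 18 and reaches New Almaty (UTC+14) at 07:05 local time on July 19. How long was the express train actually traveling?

19 hours 15 minutes

Departure in UTC: 09:50 − 12:00 = 21:50 on Jul 17.
Arrival in UTC: 07:05 − 14:00 = 17:05 on Jul 18.
Elapsed = 17:05 − 21:50 (+1 day) = 19 hours 15 minutes.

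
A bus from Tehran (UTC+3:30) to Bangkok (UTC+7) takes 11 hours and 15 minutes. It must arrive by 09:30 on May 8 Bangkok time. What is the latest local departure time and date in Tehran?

Target arrival in UTC: 09:30 − 7:00 = 02:30 on May 8.
Subtract 11 hours and 15 minutes → departure 15:15 UTC on May 7.
Tehran is UTC+3:30: 15:15 + 3:30 = 18:45 on May 7.

18:45 on May 7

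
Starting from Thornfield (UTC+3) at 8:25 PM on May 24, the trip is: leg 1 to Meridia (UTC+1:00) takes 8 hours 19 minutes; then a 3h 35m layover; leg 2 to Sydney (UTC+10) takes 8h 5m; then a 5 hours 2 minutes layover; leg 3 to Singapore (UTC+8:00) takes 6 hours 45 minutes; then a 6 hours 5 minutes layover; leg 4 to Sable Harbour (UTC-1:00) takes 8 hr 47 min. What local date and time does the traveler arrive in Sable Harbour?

3:03 PM on May 26

Convert departure to UTC: 8:25 PM − 3:00 = 5:25 PM UTC on May 24.
Add 8 hours 19 minutes leg 1 → 1:44 AM UTC (May 25).
Add 3 hours and 35 minutes layover in Meridia → 5:19 AM UTC.
Add 8 hours 5 minutes leg 2 → 1:24 PM UTC.
Add 5 hours 2 minutes layover in Sydney → 6:26 PM UTC.
Add 6 hours 45 minutes leg 3 → 1:11 AM UTC (May 26).
Add 6 hours and 5 minutes layover in Singapore → 7:16 AM UTC.
Add 8 hours 47 minutes leg 4 → 4:03 PM UTC.
Sable Harbour is UTC−1:00, so local arrival = 4:03 PM − 1:00 = 3:03 PM on May 26.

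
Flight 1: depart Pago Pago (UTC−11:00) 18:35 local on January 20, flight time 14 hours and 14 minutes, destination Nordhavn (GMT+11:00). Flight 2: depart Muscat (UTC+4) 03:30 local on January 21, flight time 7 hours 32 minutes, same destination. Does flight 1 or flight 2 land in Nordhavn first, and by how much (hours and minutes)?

Flight 1 in UTC: 18:35 + 11:00 = 05:35 on Jan 21.
+14 hours 14 minutes → arrive 19:49 UTC on Jan 21.
Flight 2 in UTC: 03:30 − 4:00 = 23:30 on Jan 20.
+7 hours 32 minutes → arrive 07:02 UTC on Jan 21.
Flight 2 lands earlier by 12 hours 47 minutes.

the second, by 12 hours 47 minutes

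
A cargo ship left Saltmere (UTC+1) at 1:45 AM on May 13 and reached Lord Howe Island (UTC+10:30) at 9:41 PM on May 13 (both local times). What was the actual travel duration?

Departure in UTC: 1:45 AM − 1:00 = 12:45 AM on May 13.
Arrival in UTC: 9:41 PM − 10:30 = 11:11 AM on May 13.
Elapsed = 11:11 AM − 12:45 AM = 10 hours 26 minutes.

10 hours 26 minutes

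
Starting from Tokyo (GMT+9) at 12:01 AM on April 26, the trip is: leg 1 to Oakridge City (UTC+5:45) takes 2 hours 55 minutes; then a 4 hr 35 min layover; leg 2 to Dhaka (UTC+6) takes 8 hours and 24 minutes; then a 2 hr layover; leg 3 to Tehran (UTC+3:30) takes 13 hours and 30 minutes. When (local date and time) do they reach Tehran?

Convert departure to UTC: 12:01 AM − 9:00 = 3:01 PM UTC on Apr 25.
Add 2 hours 55 minutes leg 1 → 5:56 PM UTC.
Add 4 hours 35 minutes layover in Oakridge City → 10:31 PM UTC.
Add 8 hours 24 minutes leg 2 → 6:55 AM UTC (Apr 26).
Add 2 hours layover in Dhaka → 8:55 AM UTC.
Add 13 hours and 30 minutes leg 3 → 10:25 PM UTC.
Tehran is UTC+3:30, so local arrival = 10:25 PM + 3:30 = 1:55 AM on Apr 27.

1:55 AM on Apr 27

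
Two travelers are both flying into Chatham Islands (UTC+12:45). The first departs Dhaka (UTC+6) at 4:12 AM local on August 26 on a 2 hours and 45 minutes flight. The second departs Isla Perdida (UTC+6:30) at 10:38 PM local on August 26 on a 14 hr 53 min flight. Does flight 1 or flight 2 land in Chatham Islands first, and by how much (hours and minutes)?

Flight 1 in UTC: 4:12 AM − 6:00 = 10:12 PM on Aug 25.
+2 hours 45 minutes → arrive 12:57 AM UTC on Aug 26.
Flight 2 in UTC: 10:38 PM − 6:30 = 4:08 PM on Aug 26.
+14 hours 53 minutes → arrive 7:01 AM UTC on Aug 27.
Flight 1 lands earlier by 30 hours 4 minutes.

the first, by 30 hours 4 minutes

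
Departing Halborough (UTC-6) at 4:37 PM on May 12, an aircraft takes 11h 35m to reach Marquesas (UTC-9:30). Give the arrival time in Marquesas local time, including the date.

Convert departure to UTC: 4:37 PM + 6:00 = 10:37 PM UTC on May 12.
Add 11 hours and 35 minutes travel time → 10:12 AM UTC (May 13).
Marquesas is UTC−9:30, so local arrival = 10:12 AM − 9:30 = 12:42 AM on May 13.

12:42 AM on May 13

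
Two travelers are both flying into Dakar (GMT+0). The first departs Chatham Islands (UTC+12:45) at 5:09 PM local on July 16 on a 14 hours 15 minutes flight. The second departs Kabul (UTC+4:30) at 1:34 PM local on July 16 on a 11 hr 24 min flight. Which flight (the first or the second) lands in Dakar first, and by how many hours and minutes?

the first, by 1 hour 49 minutes

Flight 1 in UTC: 5:09 PM − 12:45 = 4:24 AM on Jul 16.
+14 hours 15 minutes → arrive 6:39 PM UTC on Jul 16.
Flight 2 in UTC: 1:34 PM − 4:30 = 9:04 AM on Jul 16.
+11 hours and 24 minutes → arrive 8:28 PM UTC on Jul 16.
Flight 1 lands earlier by 1 hour 49 minutes.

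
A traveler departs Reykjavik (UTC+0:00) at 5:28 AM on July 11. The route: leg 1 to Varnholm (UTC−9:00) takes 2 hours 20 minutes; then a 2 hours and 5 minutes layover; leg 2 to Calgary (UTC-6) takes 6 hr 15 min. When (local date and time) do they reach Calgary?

10:08 AM on Jul 11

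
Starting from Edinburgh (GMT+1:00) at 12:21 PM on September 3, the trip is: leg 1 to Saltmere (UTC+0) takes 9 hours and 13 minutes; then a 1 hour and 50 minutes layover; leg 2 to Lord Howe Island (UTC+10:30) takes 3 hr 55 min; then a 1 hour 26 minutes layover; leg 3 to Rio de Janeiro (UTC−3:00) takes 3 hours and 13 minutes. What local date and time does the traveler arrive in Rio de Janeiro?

3:58 AM on September 4

Convert departure to UTC: 12:21 PM − 1:00 = 11:21 AM UTC on Sep 3.
Add 9 hours and 13 minutes leg 1 → 8:34 PM UTC.
Add 1 hour and 50 minutes layover in Saltmere → 10:24 PM UTC.
Add 3 hours 55 minutes leg 2 → 2:19 AM UTC (Sep 4).
Add 1 hour and 26 minutes layover in Lord Howe Island → 3:45 AM UTC.
Add 3 hours 13 minutes leg 3 → 6:58 AM UTC.
Rio de Janeiro is UTC−3:00, so local arrival = 6:58 AM − 3:00 = 3:58 AM on Sep 4.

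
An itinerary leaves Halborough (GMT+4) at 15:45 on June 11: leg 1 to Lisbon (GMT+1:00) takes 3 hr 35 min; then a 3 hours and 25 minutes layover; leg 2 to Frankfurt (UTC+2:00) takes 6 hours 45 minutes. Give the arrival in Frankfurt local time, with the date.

03:30 on June 12

Convert departure to UTC: 15:45 − 4:00 = 11:45 UTC on Jun 11.
Add 3 hours and 35 minutes leg 1 → 15:20 UTC.
Add 3 hours and 25 minutes layover in Lisbon → 18:45 UTC.
Add 6 hours and 45 minutes leg 2 → 01:30 UTC (Jun 12).
Frankfurt is UTC+2:00, so local arrival = 01:30 + 2:00 = 03:30 on Jun 12.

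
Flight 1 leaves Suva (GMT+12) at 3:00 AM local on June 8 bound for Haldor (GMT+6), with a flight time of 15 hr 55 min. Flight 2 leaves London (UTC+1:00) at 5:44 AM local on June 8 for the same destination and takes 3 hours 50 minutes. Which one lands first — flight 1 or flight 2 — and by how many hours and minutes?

the first, by 1 hour 39 minutes

Flight 1 in UTC: 3:00 AM − 12:00 = 3:00 PM on Jun 7.
+15 hours and 55 minutes → arrive 6:55 AM UTC on Jun 8.
Flight 2 in UTC: 5:44 AM − 1:00 = 4:44 AM on Jun 8.
+3 hours and 50 minutes → arrive 8:34 AM UTC on Jun 8.
Flight 1 lands earlier by 1 hour 39 minutes.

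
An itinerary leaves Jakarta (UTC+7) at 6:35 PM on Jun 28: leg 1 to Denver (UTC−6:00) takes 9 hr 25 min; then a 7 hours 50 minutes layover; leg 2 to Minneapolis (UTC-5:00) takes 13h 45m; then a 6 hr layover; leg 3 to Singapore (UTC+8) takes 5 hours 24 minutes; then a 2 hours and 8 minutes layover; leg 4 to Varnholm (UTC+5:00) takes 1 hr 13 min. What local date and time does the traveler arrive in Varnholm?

2:20 PM on June 30

Convert departure to UTC: 6:35 PM − 7:00 = 11:35 AM UTC on Jun 28.
Add 9 hours 25 minutes leg 1 → 9:00 PM UTC.
Add 7 hours 50 minutes layover in Denver → 4:50 AM UTC (Jun 29).
Add 13 hours 45 minutes leg 2 → 6:35 PM UTC.
Add 6 hours layover in Minneapolis → 12:35 AM UTC (Jun 30).
Add 5 hours and 24 minutes leg 3 → 5:59 AM UTC.
Add 2 hours 8 minutes layover in Singapore → 8:07 AM UTC.
Add 1 hour 13 minutes leg 4 → 9:20 AM UTC.
Varnholm is UTC+5:00, so local arrival = 9:20 AM + 5:00 = 2:20 PM on Jun 30.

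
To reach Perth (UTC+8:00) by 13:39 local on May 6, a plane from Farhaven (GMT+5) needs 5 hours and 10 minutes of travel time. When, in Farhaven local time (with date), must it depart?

05:29 on May 6

Target arrival in UTC: 13:39 − 8:00 = 05:39 on May 6.
Subtract 5 hours and 10 minutes → departure 00:29 UTC on May 6.
Farhaven is UTC+5:00: 00:29 + 5:00 = 05:29 on May 6.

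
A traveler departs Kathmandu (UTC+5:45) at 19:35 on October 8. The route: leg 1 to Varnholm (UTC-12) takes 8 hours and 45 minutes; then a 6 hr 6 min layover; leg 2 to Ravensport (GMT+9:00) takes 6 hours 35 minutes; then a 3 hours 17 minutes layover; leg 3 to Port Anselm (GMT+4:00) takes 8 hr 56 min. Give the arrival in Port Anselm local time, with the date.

Convert departure to UTC: 19:35 − 5:45 = 13:50 UTC on Oct 8.
Add 8 hours and 45 minutes leg 1 → 22:35 UTC.
Add 6 hours 6 minutes layover in Varnholm → 04:41 UTC (Oct 9).
Add 6 hours and 35 minutes leg 2 → 11:16 UTC.
Add 3 hours and 17 minutes layover in Ravensport → 14:33 UTC.
Add 8 hours and 56 minutes leg 3 → 23:29 UTC.
Port Anselm is UTC+4:00, so local arrival = 23:29 + 4:00 = 03:29 on Oct 10.

03:29 on October 10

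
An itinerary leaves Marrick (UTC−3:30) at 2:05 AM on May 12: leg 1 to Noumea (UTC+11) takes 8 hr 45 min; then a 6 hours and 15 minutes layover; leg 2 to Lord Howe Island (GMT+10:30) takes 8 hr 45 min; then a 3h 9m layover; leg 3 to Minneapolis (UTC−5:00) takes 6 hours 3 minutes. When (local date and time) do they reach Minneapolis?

Convert departure to UTC: 2:05 AM + 3:30 = 5:35 AM UTC on May 12.
Add 8 hours and 45 minutes leg 1 → 2:20 PM UTC.
Add 6 hours and 15 minutes layover in Noumea → 8:35 PM UTC.
Add 8 hours and 45 minutes leg 2 → 5:20 AM UTC (May 13).
Add 3 hours and 9 minutes layover in Lord Howe Island → 8:29 AM UTC.
Add 6 hours 3 minutes leg 3 → 2:32 PM UTC.
Minneapolis is UTC−5:00, so local arrival = 2:32 PM − 5:00 = 9:32 AM on May 13.

9:32 AM on May 13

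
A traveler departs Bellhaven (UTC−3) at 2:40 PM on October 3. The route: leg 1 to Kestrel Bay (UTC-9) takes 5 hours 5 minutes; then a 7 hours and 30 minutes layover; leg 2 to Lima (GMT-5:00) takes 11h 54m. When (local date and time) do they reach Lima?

Convert departure to UTC: 2:40 PM + 3:00 = 5:40 PM UTC on Oct 3.
Add 5 hours 5 minutes leg 1 → 10:45 PM UTC.
Add 7 hours 30 minutes layover in Kestrel Bay → 6:15 AM UTC (Oct 4).
Add 11 hours 54 minutes leg 2 → 6:09 PM UTC.
Lima is UTC−5:00, so local arrival = 6:09 PM − 5:00 = 1:09 PM on Oct 4.

1:09 PM on Oct 4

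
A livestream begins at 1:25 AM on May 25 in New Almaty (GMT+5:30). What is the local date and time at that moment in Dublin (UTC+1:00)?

8:55 PM on May 24

Dublin is 4:30 behind New Almaty.
Shift by the zone difference: 1:25 AM − 4:30 = 8:55 PM on May 24 in Dublin.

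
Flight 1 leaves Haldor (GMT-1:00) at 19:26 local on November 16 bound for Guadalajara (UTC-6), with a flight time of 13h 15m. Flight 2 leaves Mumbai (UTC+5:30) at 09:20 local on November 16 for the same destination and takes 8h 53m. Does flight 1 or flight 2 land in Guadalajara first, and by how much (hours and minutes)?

the second, by 20 hours 58 minutes

Flight 1 in UTC: 19:26 + 1:00 = 20:26 on Nov 16.
+13 hours 15 minutes → arrive 09:41 UTC on Nov 17.
Flight 2 in UTC: 09:20 − 5:30 = 03:50 on Nov 16.
+8 hours and 53 minutes → arrive 12:43 UTC on Nov 16.
Flight 2 lands earlier by 20 hours 58 minutes.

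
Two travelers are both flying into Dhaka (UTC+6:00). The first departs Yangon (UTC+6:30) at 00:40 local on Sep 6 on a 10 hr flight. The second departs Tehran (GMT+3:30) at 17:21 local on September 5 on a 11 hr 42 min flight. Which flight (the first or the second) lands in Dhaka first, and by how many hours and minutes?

Flight 1 in UTC: 00:40 − 6:30 = 18:10 on Sep 5.
+10 hours → arrive 04:10 UTC on Sep 6.
Flight 2 in UTC: 17:21 − 3:30 = 13:51 on Sep 5.
+11 hours and 42 minutes → arrive 01:33 UTC on Sep 6.
Flight 2 lands earlier by 2 hours 37 minutes.

the second, by 2 hours 37 minutes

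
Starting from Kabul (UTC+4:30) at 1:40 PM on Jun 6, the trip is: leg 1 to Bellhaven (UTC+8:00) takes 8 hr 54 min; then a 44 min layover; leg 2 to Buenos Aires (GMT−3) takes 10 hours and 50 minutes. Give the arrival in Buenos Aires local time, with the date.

2:38 AM on June 7

Convert departure to UTC: 1:40 PM − 4:30 = 9:10 AM UTC on Jun 6.
Add 8 hours 54 minutes leg 1 → 6:04 PM UTC.
Add 44 minutes layover in Bellhaven → 6:48 PM UTC.
Add 10 hours 50 minutes leg 2 → 5:38 AM UTC (Jun 7).
Buenos Aires is UTC−3:00, so local arrival = 5:38 AM − 3:00 = 2:38 AM on Jun 7.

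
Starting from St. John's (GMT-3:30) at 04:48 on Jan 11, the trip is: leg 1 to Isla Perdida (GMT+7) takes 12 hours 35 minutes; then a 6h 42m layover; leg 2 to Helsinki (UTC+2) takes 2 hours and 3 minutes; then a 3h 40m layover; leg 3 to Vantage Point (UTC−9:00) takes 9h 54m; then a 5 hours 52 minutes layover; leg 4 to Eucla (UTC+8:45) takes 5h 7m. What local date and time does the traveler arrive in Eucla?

14:56 on Jan 13

Convert departure to UTC: 04:48 + 3:30 = 08:18 UTC on Jan 11.
Add 12 hours 35 minutes leg 1 → 20:53 UTC.
Add 6 hours and 42 minutes layover in Isla Perdida → 03:35 UTC (Jan 12).
Add 2 hours 3 minutes leg 2 → 05:38 UTC.
Add 3 hours 40 minutes layover in Helsinki → 09:18 UTC.
Add 9 hours and 54 minutes leg 3 → 19:12 UTC.
Add 5 hours and 52 minutes layover in Vantage Point → 01:04 UTC (Jan 13).
Add 5 hours and 7 minutes leg 4 → 06:11 UTC.
Eucla is UTC+8:45, so local arrival = 06:11 + 8:45 = 14:56 on Jan 13.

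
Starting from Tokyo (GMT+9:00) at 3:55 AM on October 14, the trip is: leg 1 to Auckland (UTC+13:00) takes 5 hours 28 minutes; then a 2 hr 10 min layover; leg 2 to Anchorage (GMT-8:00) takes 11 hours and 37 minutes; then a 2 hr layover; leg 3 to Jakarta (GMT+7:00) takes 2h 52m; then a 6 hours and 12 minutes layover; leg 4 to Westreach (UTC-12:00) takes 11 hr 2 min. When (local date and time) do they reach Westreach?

12:16 AM on October 15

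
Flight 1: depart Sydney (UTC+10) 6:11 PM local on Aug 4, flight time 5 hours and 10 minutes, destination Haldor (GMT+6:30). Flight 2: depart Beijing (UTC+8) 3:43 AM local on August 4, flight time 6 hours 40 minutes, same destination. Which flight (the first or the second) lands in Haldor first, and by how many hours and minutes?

Flight 1 in UTC: 6:11 PM − 10:00 = 8:11 AM on Aug 4.
+5 hours and 10 minutes → arrive 1:21 PM UTC on Aug 4.
Flight 2 in UTC: 3:43 AM − 8:00 = 7:43 PM on Aug 3.
+6 hours 40 minutes → arrive 2:23 AM UTC on Aug 4.
Flight 2 lands earlier by 10 hours 58 minutes.

the second, by 10 hours 58 minutes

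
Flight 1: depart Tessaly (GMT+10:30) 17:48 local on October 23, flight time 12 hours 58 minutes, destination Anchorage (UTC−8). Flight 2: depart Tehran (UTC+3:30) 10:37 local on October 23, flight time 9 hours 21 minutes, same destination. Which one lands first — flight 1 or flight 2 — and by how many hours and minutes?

Flight 1 in UTC: 17:48 − 10:30 = 07:18 on Oct 23.
+12 hours and 58 minutes → arrive 20:16 UTC on Oct 23.
Flight 2 in UTC: 10:37 − 3:30 = 07:07 on Oct 23.
+9 hours 21 minutes → arrive 16:28 UTC on Oct 23.
Flight 2 lands earlier by 3 hours 48 minutes.

the second, by 3 hours 48 minutes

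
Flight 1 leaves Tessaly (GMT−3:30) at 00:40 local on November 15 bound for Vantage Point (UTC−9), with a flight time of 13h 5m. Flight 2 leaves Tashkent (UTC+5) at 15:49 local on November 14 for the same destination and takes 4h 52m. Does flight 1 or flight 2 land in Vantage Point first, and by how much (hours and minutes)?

Flight 1 in UTC: 00:40 + 3:30 = 04:10 on Nov 15.
+13 hours and 5 minutes → arrive 17:15 UTC on Nov 15.
Flight 2 in UTC: 15:49 − 5:00 = 10:49 on Nov 14.
+4 hours and 52 minutes → arrive 15:41 UTC on Nov 14.
Flight 2 lands earlier by 25 hours 34 minutes.

the second, by 25 hours 34 minutes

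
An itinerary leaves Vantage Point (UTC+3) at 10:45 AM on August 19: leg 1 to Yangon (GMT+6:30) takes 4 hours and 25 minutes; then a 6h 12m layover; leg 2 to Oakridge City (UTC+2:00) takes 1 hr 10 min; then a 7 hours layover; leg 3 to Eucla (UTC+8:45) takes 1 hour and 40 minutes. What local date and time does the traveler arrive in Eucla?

Convert departure to UTC: 10:45 AM − 3:00 = 7:45 AM UTC on Aug 19.
Add 4 hours and 25 minutes leg 1 → 12:10 PM UTC.
Add 6 hours and 12 minutes layover in Yangon → 6:22 PM UTC.
Add 1 hour 10 minutes leg 2 → 7:32 PM UTC.
Add 7 hours layover in Oakridge City → 2:32 AM UTC (Aug 20).
Add 1 hour and 40 minutes leg 3 → 4:12 AM UTC.
Eucla is UTC+8:45, so local arrival = 4:12 AM + 8:45 = 12:57 PM on Aug 20.

12:57 PM on August 20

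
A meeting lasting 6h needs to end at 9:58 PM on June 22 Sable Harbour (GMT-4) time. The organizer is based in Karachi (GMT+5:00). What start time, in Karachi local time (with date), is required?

12:58 AM on June 23

Target end time in UTC: 9:58 PM + 4:00 = 1:58 AM on Jun 23.
Subtract 6 hours → start 7:58 PM UTC on Jun 22.
Karachi is UTC+5:00: 7:58 PM + 5:00 = 12:58 AM on Jun 23.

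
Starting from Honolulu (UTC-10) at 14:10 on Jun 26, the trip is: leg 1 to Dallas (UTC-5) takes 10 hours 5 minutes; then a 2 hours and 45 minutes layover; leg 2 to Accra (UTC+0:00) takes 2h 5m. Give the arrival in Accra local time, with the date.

Convert departure to UTC: 14:10 + 10:00 = 00:10 UTC on Jun 27.
Add 10 hours 5 minutes leg 1 → 10:15 UTC.
Add 2 hours and 45 minutes layover in Dallas → 13:00 UTC.
Add 2 hours 5 minutes leg 2 → 15:05 UTC.
Accra is UTC+0, so local arrival is the same: 15:05 on Jun 27.

15:05 on June 27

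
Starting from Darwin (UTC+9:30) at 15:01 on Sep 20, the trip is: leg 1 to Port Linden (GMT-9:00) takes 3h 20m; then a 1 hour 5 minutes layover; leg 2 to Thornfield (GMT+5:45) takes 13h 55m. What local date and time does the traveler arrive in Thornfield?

05:36 on September 21

Convert departure to UTC: 15:01 − 9:30 = 05:31 UTC on Sep 20.
Add 3 hours and 20 minutes leg 1 → 08:51 UTC.
Add 1 hour 5 minutes layover in Port Linden → 09:56 UTC.
Add 13 hours 55 minutes leg 2 → 23:51 UTC.
Thornfield is UTC+5:45, so local arrival = 23:51 + 5:45 = 05:36 on Sep 21.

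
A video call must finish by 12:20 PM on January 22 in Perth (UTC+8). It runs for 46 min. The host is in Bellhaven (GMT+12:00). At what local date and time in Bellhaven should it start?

Target end time in UTC: 12:20 PM − 8:00 = 4:20 AM on Jan 22.
Subtract 46 minutes → start 3:34 AM UTC on Jan 22.
Bellhaven is UTC+12:00: 3:34 AM + 12:00 = 3:34 PM on Jan 22.

3:34 PM on January 22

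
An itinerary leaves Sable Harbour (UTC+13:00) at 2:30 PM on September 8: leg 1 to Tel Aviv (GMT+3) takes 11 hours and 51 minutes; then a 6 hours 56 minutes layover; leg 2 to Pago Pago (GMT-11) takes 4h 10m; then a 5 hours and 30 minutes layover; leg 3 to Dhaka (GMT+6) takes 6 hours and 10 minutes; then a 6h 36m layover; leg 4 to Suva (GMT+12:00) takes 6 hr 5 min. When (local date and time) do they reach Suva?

12:48 PM on Sep 10

Convert departure to UTC: 2:30 PM − 13:00 = 1:30 AM UTC on Sep 8.
Add 11 hours 51 minutes leg 1 → 1:21 PM UTC.
Add 6 hours 56 minutes layover in Tel Aviv → 8:17 PM UTC.
Add 4 hours 10 minutes leg 2 → 12:27 AM UTC (Sep 9).
Add 5 hours and 30 minutes layover in Pago Pago → 5:57 AM UTC.
Add 6 hours 10 minutes leg 3 → 12:07 PM UTC.
Add 6 hours 36 minutes layover in Dhaka → 6:43 PM UTC.
Add 6 hours 5 minutes leg 4 → 12:48 AM UTC (Sep 10).
Suva is UTC+12:00, so local arrival = 12:48 AM + 12:00 = 12:48 PM on Sep 10.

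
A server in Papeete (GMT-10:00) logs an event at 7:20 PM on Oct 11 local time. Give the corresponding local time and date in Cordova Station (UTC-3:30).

In UTC: 7:20 PM + 10:00 = 5:20 AM on Oct 12.
Cordova Station is UTC−3:30: 5:20 AM − 3:30 = 1:50 AM on Oct 12.

1:50 AM on October 12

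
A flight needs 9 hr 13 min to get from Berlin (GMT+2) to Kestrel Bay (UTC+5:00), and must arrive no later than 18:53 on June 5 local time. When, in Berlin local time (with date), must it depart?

06:40 on June 5

Target arrival in UTC: 18:53 − 5:00 = 13:53 on Jun 5.
Subtract 9 hours and 13 minutes → departure 04:40 UTC on Jun 5.
Berlin is UTC+2:00: 04:40 + 2:00 = 06:40 on Jun 5.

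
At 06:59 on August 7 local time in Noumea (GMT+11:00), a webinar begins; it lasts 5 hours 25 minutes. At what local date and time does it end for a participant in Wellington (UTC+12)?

Convert start to UTC: 06:59 − 11:00 = 19:59 UTC on Aug 6.
Add 5 hours and 25 minutes duration → 01:24 UTC (Aug 7).
Wellington is UTC+12:00, so local end time = 01:24 + 12:00 = 13:24 on Aug 7.

13:24 on Aug 7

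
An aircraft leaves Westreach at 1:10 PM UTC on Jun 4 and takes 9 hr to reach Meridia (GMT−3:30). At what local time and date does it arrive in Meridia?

6:40 PM on Jun 4

Departure is given in UTC: 1:10 PM on Jun 4.
Add 9 hours → 10:10 PM UTC.
Meridia is UTC−3:30: 10:10 PM − 3:30 = 6:40 PM on Jun 4.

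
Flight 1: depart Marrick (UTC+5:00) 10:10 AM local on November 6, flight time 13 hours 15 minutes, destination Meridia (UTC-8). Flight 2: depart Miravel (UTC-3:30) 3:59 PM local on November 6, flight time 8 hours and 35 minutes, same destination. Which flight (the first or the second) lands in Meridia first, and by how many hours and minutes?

the first, by 9 hours 39 minutes

Flight 1 in UTC: 10:10 AM − 5:00 = 5:10 AM on Nov 6.
+13 hours and 15 minutes → arrive 6:25 PM UTC on Nov 6.
Flight 2 in UTC: 3:59 PM + 3:30 = 7:29 PM on Nov 6.
+8 hours 35 minutes → arrive 4:04 AM UTC on Nov 7.
Flight 1 lands earlier by 9 hours 39 minutes.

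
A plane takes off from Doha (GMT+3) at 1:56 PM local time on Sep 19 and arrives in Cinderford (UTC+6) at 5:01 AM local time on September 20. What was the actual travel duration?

12 hours 5 minutes

Cinderford is 3:00 ahead of Doha.
Clock-face elapsed time (ignoring zones) is 15 hours 5 minutes.
Actual elapsed = 15 hours 5 minutes − 3:00 = 12 hours 5 minutes.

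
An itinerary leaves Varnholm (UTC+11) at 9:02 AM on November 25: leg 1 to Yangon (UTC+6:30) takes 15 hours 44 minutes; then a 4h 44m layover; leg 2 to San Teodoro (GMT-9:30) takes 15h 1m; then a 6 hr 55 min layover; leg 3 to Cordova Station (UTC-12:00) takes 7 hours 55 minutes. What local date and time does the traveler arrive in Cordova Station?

Convert departure to UTC: 9:02 AM − 11:00 = 10:02 PM UTC on Nov 24.
Add 15 hours and 44 minutes leg 1 → 1:46 PM UTC (Nov 25).
Add 4 hours and 44 minutes layover in Yangon → 6:30 PM UTC.
Add 15 hours 1 minute leg 2 → 9:31 AM UTC (Nov 26).
Add 6 hours 55 minutes layover in San Teodoro → 4:26 PM UTC.
Add 7 hours and 55 minutes leg 3 → 12:21 AM UTC (Nov 27).
Cordova Station is UTC−12:00, so local arrival = 12:21 AM − 12:00 = 12:21 PM on Nov 26.

12:21 PM on November 26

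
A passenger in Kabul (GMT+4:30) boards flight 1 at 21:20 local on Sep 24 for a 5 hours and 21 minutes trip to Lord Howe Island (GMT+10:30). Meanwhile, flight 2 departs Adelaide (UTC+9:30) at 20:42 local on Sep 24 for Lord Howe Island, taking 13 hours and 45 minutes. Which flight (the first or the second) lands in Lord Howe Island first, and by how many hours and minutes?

the first, by 2 hours 46 minutes

Flight 1 in UTC: 21:20 − 4:30 = 16:50 on Sep 24.
+5 hours 21 minutes → arrive 22:11 UTC on Sep 24.
Flight 2 in UTC: 20:42 − 9:30 = 11:12 on Sep 24.
+13 hours and 45 minutes → arrive 00:57 UTC on Sep 25.
Flight 1 lands earlier by 2 hours 46 minutes.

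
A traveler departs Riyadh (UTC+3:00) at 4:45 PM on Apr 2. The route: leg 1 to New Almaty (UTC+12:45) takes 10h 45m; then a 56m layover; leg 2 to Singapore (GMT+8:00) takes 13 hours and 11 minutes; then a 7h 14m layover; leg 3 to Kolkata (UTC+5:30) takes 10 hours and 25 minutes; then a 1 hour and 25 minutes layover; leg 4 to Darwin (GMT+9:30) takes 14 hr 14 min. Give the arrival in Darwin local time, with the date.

9:25 AM on April 5

Convert departure to UTC: 4:45 PM − 3:00 = 1:45 PM UTC on Apr 2.
Add 10 hours 45 minutes leg 1 → 12:30 AM UTC (Apr 3).
Add 56 minutes layover in New Almaty → 1:26 AM UTC.
Add 13 hours 11 minutes leg 2 → 2:37 PM UTC.
Add 7 hours 14 minutes layover in Singapore → 9:51 PM UTC.
Add 10 hours 25 minutes leg 3 → 8:16 AM UTC (Apr 4).
Add 1 hour and 25 minutes layover in Kolkata → 9:41 AM UTC.
Add 14 hours 14 minutes leg 4 → 11:55 PM UTC.
Darwin is UTC+9:30, so local arrival = 11:55 PM + 9:30 = 9:25 AM on Apr 5.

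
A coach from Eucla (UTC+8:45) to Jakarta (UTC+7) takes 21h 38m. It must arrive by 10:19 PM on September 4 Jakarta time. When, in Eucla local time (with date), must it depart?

2:26 AM on Sep 4

Target arrival in UTC: 10:19 PM − 7:00 = 3:19 PM on Sep 4.
Subtract 21 hours and 38 minutes → departure 5:41 PM UTC on Sep 3.
Eucla is UTC+8:45: 5:41 PM + 8:45 = 2:26 AM on Sep 4.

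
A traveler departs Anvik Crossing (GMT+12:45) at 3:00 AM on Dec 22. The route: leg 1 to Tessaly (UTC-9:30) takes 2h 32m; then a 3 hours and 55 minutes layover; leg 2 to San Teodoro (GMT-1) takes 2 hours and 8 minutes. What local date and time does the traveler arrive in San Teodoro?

9:50 PM on December 21

Convert departure to UTC: 3:00 AM − 12:45 = 2:15 PM UTC on Dec 21.
Add 2 hours and 32 minutes leg 1 → 4:47 PM UTC.
Add 3 hours and 55 minutes layover in Tessaly → 8:42 PM UTC.
Add 2 hours and 8 minutes leg 2 → 10:50 PM UTC.
San Teodoro is UTC−1:00, so local arrival = 10:50 PM − 1:00 = 9:50 PM on Dec 21.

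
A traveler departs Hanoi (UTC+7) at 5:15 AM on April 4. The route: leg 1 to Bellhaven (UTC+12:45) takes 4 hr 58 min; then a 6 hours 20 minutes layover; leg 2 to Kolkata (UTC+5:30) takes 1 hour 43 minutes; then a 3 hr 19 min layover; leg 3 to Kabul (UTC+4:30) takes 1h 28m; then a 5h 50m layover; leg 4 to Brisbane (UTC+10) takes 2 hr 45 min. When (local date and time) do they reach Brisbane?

10:38 AM on April 5

Convert departure to UTC: 5:15 AM − 7:00 = 10:15 PM UTC on Apr 3.
Add 4 hours and 58 minutes leg 1 → 3:13 AM UTC (Apr 4).
Add 6 hours 20 minutes layover in Bellhaven → 9:33 AM UTC.
Add 1 hour and 43 minutes leg 2 → 11:16 AM UTC.
Add 3 hours and 19 minutes layover in Kolkata → 2:35 PM UTC.
Add 1 hour 28 minutes leg 3 → 4:03 PM UTC.
Add 5 hours and 50 minutes layover in Kabul → 9:53 PM UTC.
Add 2 hours and 45 minutes leg 4 → 12:38 AM UTC (Apr 5).
Brisbane is UTC+10:00, so local arrival = 12:38 AM + 10:00 = 10:38 AM on Apr 5.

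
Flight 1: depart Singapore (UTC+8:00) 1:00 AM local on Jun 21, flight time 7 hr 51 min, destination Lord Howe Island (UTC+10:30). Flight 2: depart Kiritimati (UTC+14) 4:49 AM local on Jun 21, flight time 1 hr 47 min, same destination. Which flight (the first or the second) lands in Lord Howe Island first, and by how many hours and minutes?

the second, by 8 hours 15 minutes

Flight 1 in UTC: 1:00 AM − 8:00 = 5:00 PM on Jun 20.
+7 hours 51 minutes → arrive 12:51 AM UTC on Jun 21.
Flight 2 in UTC: 4:49 AM − 14:00 = 2:49 PM on Jun 20.
+1 hour 47 minutes → arrive 4:36 PM UTC on Jun 20.
Flight 2 lands earlier by 8 hours 15 minutes.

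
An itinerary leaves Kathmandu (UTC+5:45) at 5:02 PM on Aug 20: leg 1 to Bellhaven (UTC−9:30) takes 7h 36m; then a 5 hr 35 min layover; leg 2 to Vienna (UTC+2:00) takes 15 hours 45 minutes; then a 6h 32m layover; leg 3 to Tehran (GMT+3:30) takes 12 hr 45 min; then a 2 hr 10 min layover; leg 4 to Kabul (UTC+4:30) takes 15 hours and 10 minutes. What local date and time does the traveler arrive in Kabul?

9:20 AM on Aug 23

Convert departure to UTC: 5:02 PM − 5:45 = 11:17 AM UTC on Aug 20.
Add 7 hours 36 minutes leg 1 → 6:53 PM UTC.
Add 5 hours 35 minutes layover in Bellhaven → 12:28 AM UTC (Aug 21).
Add 15 hours 45 minutes leg 2 → 4:13 PM UTC.
Add 6 hours and 32 minutes layover in Vienna → 10:45 PM UTC.
Add 12 hours 45 minutes leg 3 → 11:30 AM UTC (Aug 22).
Add 2 hours and 10 minutes layover in Tehran → 1:40 PM UTC.
Add 15 hours 10 minutes leg 4 → 4:50 AM UTC (Aug 23).
Kabul is UTC+4:30, so local arrival = 4:50 AM + 4:30 = 9:20 AM on Aug 23.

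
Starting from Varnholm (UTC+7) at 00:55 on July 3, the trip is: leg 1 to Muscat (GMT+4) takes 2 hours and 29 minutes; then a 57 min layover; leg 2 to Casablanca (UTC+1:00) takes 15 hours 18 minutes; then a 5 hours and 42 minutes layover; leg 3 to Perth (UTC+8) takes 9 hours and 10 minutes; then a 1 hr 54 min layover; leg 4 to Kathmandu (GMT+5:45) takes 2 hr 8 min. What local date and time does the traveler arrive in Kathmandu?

Convert departure to UTC: 00:55 − 7:00 = 17:55 UTC on Jul 2.
Add 2 hours and 29 minutes leg 1 → 20:24 UTC.
Add 57 minutes layover in Muscat → 21:21 UTC.
Add 15 hours 18 minutes leg 2 → 12:39 UTC (Jul 3).
Add 5 hours and 42 minutes layover in Casablanca → 18:21 UTC.
Add 9 hours 10 minutes leg 3 → 03:31 UTC (Jul 4).
Add 1 hour and 54 minutes layover in Perth → 05:25 UTC.
Add 2 hours and 8 minutes leg 4 → 07:33 UTC.
Kathmandu is UTC+5:45, so local arrival = 07:33 + 5:45 = 13:18 on Jul 4.

13:18 on Jul 4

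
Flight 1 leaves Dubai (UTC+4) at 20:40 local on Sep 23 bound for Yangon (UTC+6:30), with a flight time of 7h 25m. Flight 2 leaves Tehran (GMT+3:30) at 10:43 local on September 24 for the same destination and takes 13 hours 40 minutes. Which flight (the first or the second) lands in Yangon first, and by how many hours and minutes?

the first, by 20 hours 48 minutes

Flight 1 in UTC: 20:40 − 4:00 = 16:40 on Sep 23.
+7 hours and 25 minutes → arrive 00:05 UTC on Sep 24.
Flight 2 in UTC: 10:43 − 3:30 = 07:13 on Sep 24.
+13 hours and 40 minutes → arrive 20:53 UTC on Sep 24.
Flight 1 lands earlier by 20 hours 48 minutes.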